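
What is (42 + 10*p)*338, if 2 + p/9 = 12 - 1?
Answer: 287976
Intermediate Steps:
p = 81 (p = -18 + 9*(12 - 1) = -18 + 9*11 = -18 + 99 = 81)
(42 + 10*p)*338 = (42 + 10*81)*338 = (42 + 810)*338 = 852*338 = 287976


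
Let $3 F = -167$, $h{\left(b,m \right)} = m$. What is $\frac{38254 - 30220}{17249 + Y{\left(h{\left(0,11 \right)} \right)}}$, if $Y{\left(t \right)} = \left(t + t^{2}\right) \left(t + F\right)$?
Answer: $\frac{8034}{11353} \approx 0.70765$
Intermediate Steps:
$F = - \frac{167}{3}$ ($F = \frac{1}{3} \left(-167\right) = - \frac{167}{3} \approx -55.667$)
$Y{\left(t \right)} = \left(- \frac{167}{3} + t\right) \left(t + t^{2}\right)$ ($Y{\left(t \right)} = \left(t + t^{2}\right) \left(t - \frac{167}{3}\right) = \left(t + t^{2}\right) \left(- \frac{167}{3} + t\right) = \left(- \frac{167}{3} + t\right) \left(t + t^{2}\right)$)
$\frac{38254 - 30220}{17249 + Y{\left(h{\left(0,11 \right)} \right)}} = \frac{38254 - 30220}{17249 + \frac{1}{3} \cdot 11 \left(-167 - 1804 + 3 \cdot 11^{2}\right)} = \frac{8034}{17249 + \frac{1}{3} \cdot 11 \left(-167 - 1804 + 3 \cdot 121\right)} = \frac{8034}{17249 + \frac{1}{3} \cdot 11 \left(-167 - 1804 + 363\right)} = \frac{8034}{17249 + \frac{1}{3} \cdot 11 \left(-1608\right)} = \frac{8034}{17249 - 5896} = \frac{8034}{11353}$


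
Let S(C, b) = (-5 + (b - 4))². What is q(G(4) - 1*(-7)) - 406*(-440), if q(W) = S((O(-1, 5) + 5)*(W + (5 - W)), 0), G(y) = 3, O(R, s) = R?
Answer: 178721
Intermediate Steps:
S(C, b) = (-9 + b)² (S(C, b) = (-5 + (-4 + b))² = (-9 + b)²)
q(W) = 81 (q(W) = (-9 + 0)² = (-9)² = 81)
q(G(4) - 1*(-7)) - 406*(-440) = 81 - 406*(-440) = 81 + 178640 = 178721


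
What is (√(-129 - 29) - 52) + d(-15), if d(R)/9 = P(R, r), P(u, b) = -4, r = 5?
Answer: -88 + I*√158 ≈ -88.0 + 12.57*I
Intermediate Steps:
d(R) = -36 (d(R) = 9*(-4) = -36)
(√(-129 - 29) - 52) + d(-15) = (√(-129 - 29) - 52) - 36 = (√(-158) - 52) - 36 = (I*√158 - 52) - 36 = (-52 + I*√158) - 36 = -88 + I*√158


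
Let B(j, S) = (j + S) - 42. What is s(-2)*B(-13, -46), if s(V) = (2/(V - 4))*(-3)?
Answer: -101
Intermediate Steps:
B(j, S) = -42 + S + j (B(j, S) = (S + j) - 42 = -42 + S + j)
s(V) = -6/(-4 + V) (s(V) = (2/(-4 + V))*(-3) = -6/(-4 + V))
s(-2)*B(-13, -46) = (-6/(-4 - 2))*(-42 - 46 - 13) = -6/(-6)*(-101) = -6*(-1/6)*(-101) = 1*(-101) = -101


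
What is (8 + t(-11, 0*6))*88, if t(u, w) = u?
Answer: -264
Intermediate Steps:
(8 + t(-11, 0*6))*88 = (8 - 11)*88 = -3*88 = -264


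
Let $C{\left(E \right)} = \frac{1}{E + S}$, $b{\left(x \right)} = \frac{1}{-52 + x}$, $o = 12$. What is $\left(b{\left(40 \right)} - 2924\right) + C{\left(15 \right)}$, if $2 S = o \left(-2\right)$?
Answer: $- \frac{11695}{4} \approx -2923.8$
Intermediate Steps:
$S = -12$ ($S = \frac{12 \left(-2\right)}{2} = \frac{1}{2} \left(-24\right) = -12$)
$C{\left(E \right)} = \frac{1}{-12 + E}$ ($C{\left(E \right)} = \frac{1}{E - 12} = \frac{1}{-12 + E}$)
$\left(b{\left(40 \right)} - 2924\right) + C{\left(15 \right)} = \left(\frac{1}{-52 + 40} - 2924\right) + \frac{1}{-12 + 15} = \left(\frac{1}{-12} - 2924\right) + \frac{1}{3} = \left(- \frac{1}{12} - 2924\right) + \frac{1}{3} = - \frac{35089}{12} + \frac{1}{3} = - \frac{11695}{4}$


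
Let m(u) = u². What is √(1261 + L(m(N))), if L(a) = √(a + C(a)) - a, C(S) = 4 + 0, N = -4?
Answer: √(1245 + 2*√5) ≈ 35.348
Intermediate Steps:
C(S) = 4
L(a) = √(4 + a) - a (L(a) = √(a + 4) - a = √(4 + a) - a)
√(1261 + L(m(N))) = √(1261 + (√(4 + (-4)²) - 1*(-4)²)) = √(1261 + (√(4 + 16) - 1*16)) = √(1261 + (√20 - 16)) = √(1261 + (2*√5 - 16)) = √(1261 + (-16 + 2*√5)) = √(1245 + 2*√5)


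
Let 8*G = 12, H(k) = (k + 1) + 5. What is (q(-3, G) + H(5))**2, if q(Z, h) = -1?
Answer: 100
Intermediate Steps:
H(k) = 6 + k (H(k) = (1 + k) + 5 = 6 + k)
G = 3/2 (G = (1/8)*12 = 3/2 ≈ 1.5000)
(q(-3, G) + H(5))**2 = (-1 + (6 + 5))**2 = (-1 + 11)**2 = 10**2 = 100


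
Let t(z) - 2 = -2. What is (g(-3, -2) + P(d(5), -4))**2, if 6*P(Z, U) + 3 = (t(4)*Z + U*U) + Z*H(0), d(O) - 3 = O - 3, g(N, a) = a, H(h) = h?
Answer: 1/36 ≈ 0.027778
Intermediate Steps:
t(z) = 0 (t(z) = 2 - 2 = 0)
d(O) = O (d(O) = 3 + (O - 3) = 3 + (-3 + O) = O)
P(Z, U) = -1/2 + U**2/6 (P(Z, U) = -1/2 + ((0*Z + U*U) + Z*0)/6 = -1/2 + ((0 + U**2) + 0)/6 = -1/2 + (U**2 + 0)/6 = -1/2 + U**2/6)
(g(-3, -2) + P(d(5), -4))**2 = (-2 + (-1/2 + (1/6)*(-4)**2))**2 = (-2 + (-1/2 + (1/6)*16))**2 = (-2 + (-1/2 + 8/3))**2 = (-2 + 13/6)**2 = (1/6)**2 = 1/36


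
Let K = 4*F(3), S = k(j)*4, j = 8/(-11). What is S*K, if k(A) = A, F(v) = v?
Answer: -384/11 ≈ -34.909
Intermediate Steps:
j = -8/11 (j = 8*(-1/11) = -8/11 ≈ -0.72727)
S = -32/11 (S = -8/11*4 = -32/11 ≈ -2.9091)
K = 12 (K = 4*3 = 12)
S*K = -32/11*12 = -384/11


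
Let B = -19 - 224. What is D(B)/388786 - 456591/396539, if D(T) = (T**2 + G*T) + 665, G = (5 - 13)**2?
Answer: -80002116604/77084405827 ≈ -1.0379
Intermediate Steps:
G = 64 (G = (-8)**2 = 64)
B = -243
D(T) = 665 + T**2 + 64*T (D(T) = (T**2 + 64*T) + 665 = 665 + T**2 + 64*T)
D(B)/388786 - 456591/396539 = (665 + (-243)**2 + 64*(-243))/388786 - 456591/396539 = (665 + 59049 - 15552)*(1/388786) - 456591*1/396539 = 44162*(1/388786) - 456591/396539 = 22081/194393 - 456591/396539 = -80002116604/77084405827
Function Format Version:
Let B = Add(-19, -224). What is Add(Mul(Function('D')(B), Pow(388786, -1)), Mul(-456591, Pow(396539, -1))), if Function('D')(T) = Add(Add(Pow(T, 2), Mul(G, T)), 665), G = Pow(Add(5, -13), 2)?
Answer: Rational(-80002116604, 77084405827) ≈ -1.0379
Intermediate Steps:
G = 64 (G = Pow(-8, 2) = 64)
B = -243
Function('D')(T) = Add(665, Pow(T, 2), Mul(64, T)) (Function('D')(T) = Add(Add(Pow(T, 2), Mul(64, T)), 665) = Add(665, Pow(T, 2), Mul(64, T)))
Add(Mul(Function('D')(B), Pow(388786, -1)), Mul(-456591, Pow(396539, -1))) = Add(Mul(Add(665, Pow(-243, 2), Mul(64, -243)), Pow(388786, -1)), Mul(-456591, Pow(396539, -1))) = Add(Mul(Add(665, 59049, -15552), Rational(1, 388786)), Mul(-456591, Rational(1, 396539))) = Add(Mul(44162, Rational(1, 388786)), Rational(-456591, 396539)) = Add(Rational(22081, 194393), Rational(-456591, 396539)) = Rational(-80002116604, 77084405827)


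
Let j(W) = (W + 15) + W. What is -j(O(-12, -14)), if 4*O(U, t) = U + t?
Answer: -2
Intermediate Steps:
O(U, t) = U/4 + t/4 (O(U, t) = (U + t)/4 = U/4 + t/4)
j(W) = 15 + 2*W (j(W) = (15 + W) + W = 15 + 2*W)
-j(O(-12, -14)) = -(15 + 2*((1/4)*(-12) + (1/4)*(-14))) = -(15 + 2*(-3 - 7/2)) = -(15 + 2*(-13/2)) = -(15 - 13) = -1*2 = -2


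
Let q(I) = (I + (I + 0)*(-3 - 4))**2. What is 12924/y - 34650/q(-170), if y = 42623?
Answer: 26598317/98544376 ≈ 0.26991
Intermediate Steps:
q(I) = 36*I**2 (q(I) = (I + I*(-7))**2 = (I - 7*I)**2 = (-6*I)**2 = 36*I**2)
12924/y - 34650/q(-170) = 12924/42623 - 34650/(36*(-170)**2) = 12924*(1/42623) - 34650/(36*28900) = 12924/42623 - 34650/1040400 = 12924/42623 - 34650*1/1040400 = 12924/42623 - 77/2312 = 26598317/98544376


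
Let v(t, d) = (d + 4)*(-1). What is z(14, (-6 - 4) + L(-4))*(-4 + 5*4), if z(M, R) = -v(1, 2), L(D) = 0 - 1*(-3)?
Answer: 96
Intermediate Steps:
v(t, d) = -4 - d (v(t, d) = (4 + d)*(-1) = -4 - d)
L(D) = 3 (L(D) = 0 + 3 = 3)
z(M, R) = 6 (z(M, R) = -(-4 - 1*2) = -(-4 - 2) = -1*(-6) = 6)
z(14, (-6 - 4) + L(-4))*(-4 + 5*4) = 6*(-4 + 5*4) = 6*(-4 + 20) = 6*16 = 96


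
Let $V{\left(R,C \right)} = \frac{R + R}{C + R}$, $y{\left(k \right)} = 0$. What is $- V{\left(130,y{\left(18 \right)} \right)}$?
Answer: $-2$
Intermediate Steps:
$V{\left(R,C \right)} = \frac{2 R}{C + R}$
$- V{\left(130,y{\left(18 \right)} \right)} = - \frac{2 \cdot 130}{0 + 130} = - \frac{2 \cdot 130}{130} = \left(-1\right) 2 = -2$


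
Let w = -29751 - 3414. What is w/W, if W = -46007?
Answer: 33165/46007 ≈ 0.72087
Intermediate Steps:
w = -33165
w/W = -33165/(-46007) = -33165*(-1/46007) = 33165/46007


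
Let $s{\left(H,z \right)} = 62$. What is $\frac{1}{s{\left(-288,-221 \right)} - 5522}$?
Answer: $- \frac{1}{5460} \approx -0.00018315$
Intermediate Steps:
$\frac{1}{s{\left(-288,-221 \right)} - 5522} = \frac{1}{62 - 5522} = \frac{1}{-5460} = - \frac{1}{5460}$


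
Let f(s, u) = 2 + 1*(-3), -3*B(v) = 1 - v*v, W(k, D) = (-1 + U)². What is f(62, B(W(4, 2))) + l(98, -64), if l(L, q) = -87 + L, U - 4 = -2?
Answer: 10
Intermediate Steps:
U = 2 (U = 4 - 2 = 2)
W(k, D) = 1 (W(k, D) = (-1 + 2)² = 1² = 1)
B(v) = -⅓ + v²/3 (B(v) = -(1 - v*v)/3 = -(1 - v²)/3 = -⅓ + v²/3)
f(s, u) = -1 (f(s, u) = 2 - 3 = -1)
f(62, B(W(4, 2))) + l(98, -64) = -1 + (-87 + 98) = -1 + 11 = 10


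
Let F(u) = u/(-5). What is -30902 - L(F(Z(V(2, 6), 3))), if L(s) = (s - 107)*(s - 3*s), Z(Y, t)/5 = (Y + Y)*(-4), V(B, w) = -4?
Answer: -22006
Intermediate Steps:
Z(Y, t) = -40*Y (Z(Y, t) = 5*((Y + Y)*(-4)) = 5*((2*Y)*(-4)) = 5*(-8*Y) = -40*Y)
F(u) = -u/5 (F(u) = u*(-1/5) = -u/5)
L(s) = -2*s*(-107 + s) (L(s) = (-107 + s)*(-2*s) = -2*s*(-107 + s))
-30902 - L(F(Z(V(2, 6), 3))) = -30902 - 2*(-(-8)*(-4))*(107 - (-1)*(-40*(-4))/5) = -30902 - 2*(-1/5*160)*(107 - (-1)*160/5) = -30902 - 2*(-32)*(107 - 1*(-32)) = -30902 - 2*(-32)*(107 + 32) = -30902 - 2*(-32)*139 = -30902 - 1*(-8896) = -30902 + 8896 = -22006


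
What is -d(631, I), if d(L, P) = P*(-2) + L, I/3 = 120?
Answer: 89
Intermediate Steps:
I = 360 (I = 3*120 = 360)
d(L, P) = L - 2*P (d(L, P) = -2*P + L = L - 2*P)
-d(631, I) = -(631 - 2*360) = -(631 - 720) = -1*(-89) = 89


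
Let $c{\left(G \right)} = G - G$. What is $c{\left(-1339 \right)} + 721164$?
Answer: $721164$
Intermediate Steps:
$c{\left(G \right)} = 0$
$c{\left(-1339 \right)} + 721164 = 0 + 721164 = 721164$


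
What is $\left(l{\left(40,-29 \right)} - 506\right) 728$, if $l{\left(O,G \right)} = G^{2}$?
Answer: $243880$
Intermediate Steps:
$\left(l{\left(40,-29 \right)} - 506\right) 728 = \left(\left(-29\right)^{2} - 506\right) 728 = \left(841 - 506\right) 728 = 335 \cdot 728 = 243880$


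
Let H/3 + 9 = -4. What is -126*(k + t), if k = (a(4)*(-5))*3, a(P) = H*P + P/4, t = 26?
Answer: -296226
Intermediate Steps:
H = -39 (H = -27 + 3*(-4) = -27 - 12 = -39)
a(P) = -155*P/4 (a(P) = -39*P + P/4 = -155*P/4)
k = 2325 (k = (-155/4*4*(-5))*3 = -155*(-5)*3 = 775*3 = 2325)
-126*(k + t) = -126*(2325 + 26) = -126*2351 = -296226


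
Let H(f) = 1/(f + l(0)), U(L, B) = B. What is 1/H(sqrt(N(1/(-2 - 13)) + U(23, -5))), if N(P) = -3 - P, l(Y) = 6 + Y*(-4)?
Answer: 6 + I*sqrt(1785)/15 ≈ 6.0 + 2.8166*I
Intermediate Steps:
l(Y) = 6 - 4*Y
H(f) = 1/(6 + f) (H(f) = 1/(f + (6 - 4*0)) = 1/(f + (6 + 0)) = 1/(f + 6) = 1/(6 + f))
1/H(sqrt(N(1/(-2 - 13)) + U(23, -5))) = 1/(1/(6 + sqrt((-3 - 1/(-2 - 13)) - 5))) = 1/(1/(6 + sqrt((-3 - 1/(-15)) - 5))) = 1/(1/(6 + sqrt((-3 - 1*(-1/15)) - 5))) = 1/(1/(6 + sqrt((-3 + 1/15) - 5))) = 1/(1/(6 + sqrt(-44/15 - 5))) = 1/(1/(6 + sqrt(-119/15))) = 1/(1/(6 + I*sqrt(1785)/15)) = 6 + I*sqrt(1785)/15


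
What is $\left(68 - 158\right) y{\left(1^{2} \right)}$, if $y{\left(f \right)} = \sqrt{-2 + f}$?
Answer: $- 90 i \approx - 90.0 i$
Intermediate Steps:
$\left(68 - 158\right) y{\left(1^{2} \right)} = \left(68 - 158\right) \sqrt{-2 + 1^{2}} = - 90 \sqrt{-2 + 1} = - 90 \sqrt{-1} = - 90 i$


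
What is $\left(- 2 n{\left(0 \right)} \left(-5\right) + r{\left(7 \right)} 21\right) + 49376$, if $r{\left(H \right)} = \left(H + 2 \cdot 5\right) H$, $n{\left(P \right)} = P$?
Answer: $51875$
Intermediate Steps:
$r{\left(H \right)} = H \left(10 + H\right)$ ($r{\left(H \right)} = \left(H + 10\right) H = \left(10 + H\right) H = H \left(10 + H\right)$)
$\left(- 2 n{\left(0 \right)} \left(-5\right) + r{\left(7 \right)} 21\right) + 49376 = \left(\left(-2\right) 0 \left(-5\right) + 7 \left(10 + 7\right) 21\right) + 49376 = \left(0 \left(-5\right) + 7 \cdot 17 \cdot 21\right) + 49376 = \left(0 + 119 \cdot 21\right) + 49376 = \left(0 + 2499\right) + 49376 = 2499 + 49376 = 51875$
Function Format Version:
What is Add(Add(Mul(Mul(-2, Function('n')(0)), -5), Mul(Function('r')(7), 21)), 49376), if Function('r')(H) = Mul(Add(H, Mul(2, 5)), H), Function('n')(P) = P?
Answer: 51875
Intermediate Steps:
Function('r')(H) = Mul(H, Add(10, H)) (Function('r')(H) = Mul(Add(H, 10), H) = Mul(Add(10, H), H) = Mul(H, Add(10, H)))
Add(Add(Mul(Mul(-2, Function('n')(0)), -5), Mul(Function('r')(7), 21)), 49376) = Add(Add(Mul(Mul(-2, 0), -5), Mul(Mul(7, Add(10, 7)), 21)), 49376) = Add(Add(Mul(0, -5), Mul(Mul(7, 17), 21)), 49376) = Add(Add(0, Mul(119, 21)), 49376) = Add(Add(0, 2499), 49376) = Add(2499, 49376) = 51875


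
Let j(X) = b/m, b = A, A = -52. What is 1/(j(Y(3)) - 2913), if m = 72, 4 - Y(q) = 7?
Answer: -18/52447 ≈ -0.00034320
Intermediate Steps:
b = -52
Y(q) = -3 (Y(q) = 4 - 1*7 = 4 - 7 = -3)
j(X) = -13/18 (j(X) = -52/72 = -52*1/72 = -13/18)
1/(j(Y(3)) - 2913) = 1/(-13/18 - 2913) = 1/(-52447/18) = -18/52447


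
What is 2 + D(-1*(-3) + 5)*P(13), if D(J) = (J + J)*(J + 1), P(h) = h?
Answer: 1874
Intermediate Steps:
D(J) = 2*J*(1 + J) (D(J) = (2*J)*(1 + J) = 2*J*(1 + J))
2 + D(-1*(-3) + 5)*P(13) = 2 + (2*(-1*(-3) + 5)*(1 + (-1*(-3) + 5)))*13 = 2 + (2*(3 + 5)*(1 + (3 + 5)))*13 = 2 + (2*8*(1 + 8))*13 = 2 + (2*8*9)*13 = 2 + 144*13 = 2 + 1872 = 1874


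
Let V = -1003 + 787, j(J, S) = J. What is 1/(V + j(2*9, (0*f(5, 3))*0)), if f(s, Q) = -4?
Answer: -1/198 ≈ -0.0050505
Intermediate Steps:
V = -216
1/(V + j(2*9, (0*f(5, 3))*0)) = 1/(-216 + 2*9) = 1/(-216 + 18) = 1/(-198) = -1/198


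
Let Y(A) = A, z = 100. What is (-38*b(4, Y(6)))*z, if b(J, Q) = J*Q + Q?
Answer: -114000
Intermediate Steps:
b(J, Q) = Q + J*Q
(-38*b(4, Y(6)))*z = -228*(1 + 4)*100 = -228*5*100 = -38*30*100 = -1140*100 = -114000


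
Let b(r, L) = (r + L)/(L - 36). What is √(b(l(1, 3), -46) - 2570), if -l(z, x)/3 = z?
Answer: I*√17276662/82 ≈ 50.689*I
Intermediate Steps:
l(z, x) = -3*z
b(r, L) = (L + r)/(-36 + L)
√(b(l(1, 3), -46) - 2570) = √((-46 - 3*1)/(-36 - 46) - 2570) = √((-46 - 3)/(-82) - 2570) = √(-1/82*(-49) - 2570) = √(49/82 - 2570) = √(-210691/82) = I*√17276662/82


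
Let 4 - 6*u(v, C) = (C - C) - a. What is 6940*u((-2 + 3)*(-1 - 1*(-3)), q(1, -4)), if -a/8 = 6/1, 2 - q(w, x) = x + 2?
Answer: -152680/3 ≈ -50893.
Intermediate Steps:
q(w, x) = -x (q(w, x) = 2 - (x + 2) = 2 - (2 + x) = 2 + (-2 - x) = -x)
a = -48 (a = -48/1 = -48 ≈ -48.000)
u(v, C) = -22/3 (u(v, C) = ⅔ - ((C - C) - 1*(-48))/6 = ⅔ - (0 + 48)/6 = ⅔ - ⅙*48 = ⅔ - 8 = -22/3)
6940*u((-2 + 3)*(-1 - 1*(-3)), q(1, -4)) = 6940*(-22/3) = -152680/3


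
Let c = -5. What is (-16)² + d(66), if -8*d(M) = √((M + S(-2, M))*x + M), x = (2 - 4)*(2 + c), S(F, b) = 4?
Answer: 256 - 9*√6/8 ≈ 253.24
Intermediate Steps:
x = 6 (x = (2 - 4)*(2 - 5) = -2*(-3) = 6)
d(M) = -√(24 + 7*M)/8 (d(M) = -√((M + 4)*6 + M)/8 = -√((4 + M)*6 + M)/8 = -√((24 + 6*M) + M)/8 = -√(24 + 7*M)/8)
(-16)² + d(66) = (-16)² - √(24 + 7*66)/8 = 256 - √(24 + 462)/8 = 256 - 9*√6/8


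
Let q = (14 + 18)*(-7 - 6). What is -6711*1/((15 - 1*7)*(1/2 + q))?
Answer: 2237/1108 ≈ 2.0190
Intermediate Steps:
q = -416 (q = 32*(-13) = -416)
-6711*1/((15 - 1*7)*(1/2 + q)) = -6711*1/((15 - 1*7)*(1/2 - 416)) = -6711*1/((1/2 - 416)*(15 - 7)) = -6711/(8*(-831/2)) = -6711/(-3324) = -6711*(-1/3324) = 2237/1108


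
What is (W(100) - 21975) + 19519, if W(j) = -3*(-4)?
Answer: -2444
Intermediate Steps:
W(j) = 12
(W(100) - 21975) + 19519 = (12 - 21975) + 19519 = -21963 + 19519 = -2444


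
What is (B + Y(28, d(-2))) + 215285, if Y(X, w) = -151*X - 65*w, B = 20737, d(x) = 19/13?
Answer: 231699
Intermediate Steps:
d(x) = 19/13 (d(x) = 19*(1/13) = 19/13)
(B + Y(28, d(-2))) + 215285 = (20737 + (-151*28 - 65*19/13)) + 215285 = (20737 + (-4228 - 95)) + 215285 = (20737 - 4323) + 215285 = 16414 + 215285 = 231699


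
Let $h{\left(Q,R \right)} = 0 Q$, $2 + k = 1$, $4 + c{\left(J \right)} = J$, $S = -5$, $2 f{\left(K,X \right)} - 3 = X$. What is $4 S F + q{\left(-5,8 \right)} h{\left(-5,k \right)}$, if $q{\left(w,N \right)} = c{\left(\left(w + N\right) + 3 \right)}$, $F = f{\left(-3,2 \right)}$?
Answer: $-50$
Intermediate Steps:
$f{\left(K,X \right)} = \frac{3}{2} + \frac{X}{2}$
$c{\left(J \right)} = -4 + J$
$k = -1$ ($k = -2 + 1 = -1$)
$F = \frac{5}{2}$ ($F = \frac{3}{2} + \frac{1}{2} \cdot 2 = \frac{3}{2} + 1 = \frac{5}{2} \approx 2.5$)
$q{\left(w,N \right)} = -1 + N + w$ ($q{\left(w,N \right)} = -4 + \left(\left(w + N\right) + 3\right) = -4 + \left(\left(N + w\right) + 3\right) = -4 + \left(3 + N + w\right) = -1 + N + w$)
$h{\left(Q,R \right)} = 0$
$4 S F + q{\left(-5,8 \right)} h{\left(-5,k \right)} = 4 \left(-5\right) \frac{5}{2} + \left(-1 + 8 - 5\right) 0 = \left(-20\right) \frac{5}{2} + 2 \cdot 0 = -50 + 0 = -50$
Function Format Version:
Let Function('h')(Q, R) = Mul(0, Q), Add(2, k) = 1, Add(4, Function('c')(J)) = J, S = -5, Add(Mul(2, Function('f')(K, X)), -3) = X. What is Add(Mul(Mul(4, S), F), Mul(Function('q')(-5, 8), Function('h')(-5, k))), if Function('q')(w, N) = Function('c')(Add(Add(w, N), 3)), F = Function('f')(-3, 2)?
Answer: -50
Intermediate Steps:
Function('f')(K, X) = Add(Rational(3, 2), Mul(Rational(1, 2), X))
Function('c')(J) = Add(-4, J)
k = -1 (k = Add(-2, 1) = -1)
F = Rational(5, 2) (F = Add(Rational(3, 2), Mul(Rational(1, 2), 2)) = Add(Rational(3, 2), 1) = Rational(5, 2) ≈ 2.5000)
Function('q')(w, N) = Add(-1, N, w) (Function('q')(w, N) = Add(-4, Add(Add(w, N), 3)) = Add(-4, Add(Add(N, w), 3)) = Add(-4, Add(3, N, w)) = Add(-1, N, w))
Function('h')(Q, R) = 0
Add(Mul(Mul(4, S), F), Mul(Function('q')(-5, 8), Function('h')(-5, k))) = Add(Mul(Mul(4, -5), Rational(5, 2)), Mul(Add(-1, 8, -5), 0)) = Add(Mul(-20, Rational(5, 2)), Mul(2, 0)) = Add(-50, 0) = -50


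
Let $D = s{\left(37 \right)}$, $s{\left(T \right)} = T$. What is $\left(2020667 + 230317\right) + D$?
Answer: $2251021$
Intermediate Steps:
$D = 37$
$\left(2020667 + 230317\right) + D = \left(2020667 + 230317\right) + 37 = 2250984 + 37 = 2251021$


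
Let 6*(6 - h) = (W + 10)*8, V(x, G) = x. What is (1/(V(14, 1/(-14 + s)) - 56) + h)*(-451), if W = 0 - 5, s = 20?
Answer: 13079/42 ≈ 311.40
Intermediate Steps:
W = -5
h = -2/3 (h = 6 - (-5 + 10)*8/6 = 6 - 5*8/6 = 6 - 1/6*40 = 6 - 20/3 = -2/3 ≈ -0.66667)
(1/(V(14, 1/(-14 + s)) - 56) + h)*(-451) = (1/(14 - 56) - 2/3)*(-451) = (1/(-42) - 2/3)*(-451) = (-1/42 - 2/3)*(-451) = -29/42*(-451) = 13079/42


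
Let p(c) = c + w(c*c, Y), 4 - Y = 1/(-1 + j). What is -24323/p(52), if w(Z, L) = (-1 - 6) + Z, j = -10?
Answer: -24323/2749 ≈ -8.8479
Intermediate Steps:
Y = 45/11 (Y = 4 - 1/(-1 - 10) = 4 - 1/(-11) = 4 - 1*(-1/11) = 4 + 1/11 = 45/11 ≈ 4.0909)
w(Z, L) = -7 + Z
p(c) = -7 + c + c² (p(c) = c + (-7 + c*c) = c + (-7 + c²) = -7 + c + c²)
-24323/p(52) = -24323/(-7 + 52 + 52²) = -24323/(-7 + 52 + 2704) = -24323/2749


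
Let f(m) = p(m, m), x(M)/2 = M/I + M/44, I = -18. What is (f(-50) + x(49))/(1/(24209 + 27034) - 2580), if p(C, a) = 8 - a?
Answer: -185277607/8725657974 ≈ -0.021234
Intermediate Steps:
x(M) = -13*M/198 (x(M) = 2*(M/(-18) + M/44) = 2*(M*(-1/18) + M*(1/44)) = 2*(-M/18 + M/44) = 2*(-13*M/396) = -13*M/198)
f(m) = 8 - m
(f(-50) + x(49))/(1/(24209 + 27034) - 2580) = ((8 - 1*(-50)) - 13/198*49)/(1/(24209 + 27034) - 2580) = ((8 + 50) - 637/198)/(1/51243 - 2580) = (58 - 637/198)/(1/51243 - 2580) = 10847/(198*(-132206939/51243)) = (10847/198)*(-51243/132206939) = -185277607/8725657974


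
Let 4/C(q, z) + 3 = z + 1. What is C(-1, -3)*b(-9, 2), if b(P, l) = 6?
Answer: -24/5 ≈ -4.8000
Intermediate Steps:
C(q, z) = 4/(-2 + z) (C(q, z) = 4/(-3 + (z + 1)) = 4/(-3 + (1 + z)) = 4/(-2 + z))
C(-1, -3)*b(-9, 2) = (4/(-2 - 3))*6 = (4/(-5))*6 = (4*(-1/5))*6 = -4/5*6 = -24/5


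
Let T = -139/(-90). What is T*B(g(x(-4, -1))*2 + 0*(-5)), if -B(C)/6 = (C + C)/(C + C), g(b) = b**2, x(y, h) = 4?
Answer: -139/15 ≈ -9.2667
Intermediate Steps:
T = 139/90 (T = -139*(-1/90) = 139/90 ≈ 1.5444)
B(C) = -6 (B(C) = -6*(C + C)/(C + C) = -6*2*C/(2*C) = -6*2*C*1/(2*C) = -6*1 = -6)
T*B(g(x(-4, -1))*2 + 0*(-5)) = (139/90)*(-6) = -139/15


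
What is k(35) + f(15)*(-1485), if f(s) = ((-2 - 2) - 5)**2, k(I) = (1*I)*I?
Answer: -119060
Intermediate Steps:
k(I) = I**2 (k(I) = I*I = I**2)
f(s) = 81 (f(s) = (-4 - 5)**2 = (-9)**2 = 81)
k(35) + f(15)*(-1485) = 35**2 + 81*(-1485) = 1225 - 120285 = -119060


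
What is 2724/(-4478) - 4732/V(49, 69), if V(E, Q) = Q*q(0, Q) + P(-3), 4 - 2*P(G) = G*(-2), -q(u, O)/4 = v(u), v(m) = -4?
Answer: -12097234/2469617 ≈ -4.8984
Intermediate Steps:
q(u, O) = 16 (q(u, O) = -4*(-4) = 16)
P(G) = 2 + G (P(G) = 2 - G*(-2)/2 = 2 - (-1)*G = 2 + G)
V(E, Q) = -1 + 16*Q (V(E, Q) = Q*16 + (2 - 3) = 16*Q - 1 = -1 + 16*Q)
2724/(-4478) - 4732/V(49, 69) = 2724/(-4478) - 4732/(-1 + 16*69) = 2724*(-1/4478) - 4732/(-1 + 1104) = -1362/2239 - 4732/1103 = -12097234/2469617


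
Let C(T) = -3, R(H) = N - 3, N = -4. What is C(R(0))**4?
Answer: 81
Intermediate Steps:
R(H) = -7 (R(H) = -4 - 3 = -7)
C(R(0))**4 = (-3)**4 = 81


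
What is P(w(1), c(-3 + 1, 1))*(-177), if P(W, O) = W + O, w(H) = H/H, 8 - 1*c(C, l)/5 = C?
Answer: -9027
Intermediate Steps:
c(C, l) = 40 - 5*C
w(H) = 1
P(W, O) = O + W
P(w(1), c(-3 + 1, 1))*(-177) = ((40 - 5*(-3 + 1)) + 1)*(-177) = ((40 - 5*(-2)) + 1)*(-177) = ((40 + 10) + 1)*(-177) = (50 + 1)*(-177) = 51*(-177) = -9027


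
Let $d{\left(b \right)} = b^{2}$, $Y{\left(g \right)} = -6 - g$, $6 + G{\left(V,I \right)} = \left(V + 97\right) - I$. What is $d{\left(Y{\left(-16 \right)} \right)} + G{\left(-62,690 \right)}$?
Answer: $-561$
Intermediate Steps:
$G{\left(V,I \right)} = 91 + V - I$ ($G{\left(V,I \right)} = -6 - \left(-97 + I - V\right) = -6 + \left(97 + V - I\right) = 91 + V - I$)
$d{\left(Y{\left(-16 \right)} \right)} + G{\left(-62,690 \right)} = \left(-6 - -16\right)^{2} - 661 = \left(-6 + 16\right)^{2} - 661 = 10^{2} - 661 = 100 - 661 = -561$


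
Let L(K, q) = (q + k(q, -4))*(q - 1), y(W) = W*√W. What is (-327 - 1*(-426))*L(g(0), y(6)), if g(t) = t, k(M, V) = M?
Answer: 42768 - 1188*√6 ≈ 39858.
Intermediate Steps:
y(W) = W^(3/2)
L(K, q) = 2*q*(-1 + q) (L(K, q) = (q + q)*(q - 1) = (2*q)*(-1 + q) = 2*q*(-1 + q))
(-327 - 1*(-426))*L(g(0), y(6)) = (-327 - 1*(-426))*(2*6^(3/2)*(-1 + 6^(3/2))) = (-327 + 426)*(2*(6*√6)*(-1 + 6*√6)) = 99*(12*√6*(-1 + 6*√6)) = 1188*√6*(-1 + 6*√6)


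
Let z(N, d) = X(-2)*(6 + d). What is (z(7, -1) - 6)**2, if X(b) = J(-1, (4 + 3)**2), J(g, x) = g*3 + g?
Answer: 676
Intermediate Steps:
J(g, x) = 4*g (J(g, x) = 3*g + g = 4*g)
X(b) = -4 (X(b) = 4*(-1) = -4)
z(N, d) = -24 - 4*d (z(N, d) = -4*(6 + d) = -24 - 4*d)
(z(7, -1) - 6)**2 = ((-24 - 4*(-1)) - 6)**2 = ((-24 + 4) - 6)**2 = (-20 - 6)**2 = (-26)**2 = 676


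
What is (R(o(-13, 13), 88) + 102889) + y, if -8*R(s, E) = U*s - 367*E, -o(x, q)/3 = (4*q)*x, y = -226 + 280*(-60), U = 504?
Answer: -37864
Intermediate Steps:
y = -17026 (y = -226 - 16800 = -17026)
o(x, q) = -12*q*x (o(x, q) = -3*4*q*x = -12*q*x)
R(s, E) = -63*s + 367*E/8 (R(s, E) = -(504*s - 367*E)/8 = -(-367*E + 504*s)/8 = -63*s + 367*E/8)
(R(o(-13, 13), 88) + 102889) + y = ((-(-756)*13*(-13) + (367/8)*88) + 102889) - 17026 = ((-63*2028 + 4037) + 102889) - 17026 = ((-127764 + 4037) + 102889) - 17026 = (-123727 + 102889) - 17026 = -20838 - 17026 = -37864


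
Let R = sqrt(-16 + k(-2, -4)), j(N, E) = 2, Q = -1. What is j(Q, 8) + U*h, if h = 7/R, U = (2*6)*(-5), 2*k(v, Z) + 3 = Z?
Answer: 2 + 140*I*sqrt(78)/13 ≈ 2.0 + 95.111*I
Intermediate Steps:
k(v, Z) = -3/2 + Z/2
R = I*sqrt(78)/2 (R = sqrt(-16 + (-3/2 + (1/2)*(-4))) = sqrt(-16 + (-3/2 - 2)) = sqrt(-16 - 7/2) = sqrt(-39/2) = I*sqrt(78)/2 ≈ 4.4159*I)
U = -60 (U = 12*(-5) = -60)
h = -7*I*sqrt(78)/39 (h = 7/((I*sqrt(78)/2)) = 7*(-I*sqrt(78)/39) = -7*I*sqrt(78)/39 ≈ -1.5852*I)
j(Q, 8) + U*h = 2 - (-140)*I*sqrt(78)/13 = 2 + 140*I*sqrt(78)/13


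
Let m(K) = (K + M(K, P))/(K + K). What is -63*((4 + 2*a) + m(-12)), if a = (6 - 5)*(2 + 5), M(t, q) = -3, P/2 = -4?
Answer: -9387/8 ≈ -1173.4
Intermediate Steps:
P = -8 (P = 2*(-4) = -8)
a = 7 (a = 1*7 = 7)
m(K) = (-3 + K)/(2*K) (m(K) = (K - 3)/(K + K) = (-3 + K)/((2*K)) = (-3 + K)*(1/(2*K)) = (-3 + K)/(2*K))
-63*((4 + 2*a) + m(-12)) = -63*((4 + 2*7) + (1/2)*(-3 - 12)/(-12)) = -63*((4 + 14) + (1/2)*(-1/12)*(-15)) = -63*(18 + 5/8) = -63*149/8 = -9387/8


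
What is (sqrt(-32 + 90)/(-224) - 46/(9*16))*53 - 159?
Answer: -12667/72 - 53*sqrt(58)/224 ≈ -177.73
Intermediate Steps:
(sqrt(-32 + 90)/(-224) - 46/(9*16))*53 - 159 = (sqrt(58)*(-1/224) - 46/144)*53 - 159 = (-sqrt(58)/224 - 46*1/144)*53 - 159 = (-sqrt(58)/224 - 23/72)*53 - 159 = (-23/72 - sqrt(58)/224)*53 - 159 = (-1219/72 - 53*sqrt(58)/224) - 159 = -12667/72 - 53*sqrt(58)/224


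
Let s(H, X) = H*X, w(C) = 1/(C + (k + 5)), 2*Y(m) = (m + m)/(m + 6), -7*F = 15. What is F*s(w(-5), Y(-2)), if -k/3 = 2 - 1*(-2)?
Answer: -5/56 ≈ -0.089286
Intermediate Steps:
F = -15/7 (F = -1/7*15 = -15/7 ≈ -2.1429)
Y(m) = m/(6 + m) (Y(m) = ((m + m)/(m + 6))/2 = ((2*m)/(6 + m))/2 = (2*m/(6 + m))/2 = m/(6 + m))
k = -12 (k = -3*(2 - 1*(-2)) = -3*(2 + 2) = -3*4 = -12)
w(C) = 1/(-7 + C) (w(C) = 1/(C + (-12 + 5)) = 1/(C - 7) = 1/(-7 + C))
F*s(w(-5), Y(-2)) = -15*(-2/(6 - 2))/(7*(-7 - 5)) = -15*(-2/4)/(7*(-12)) = -(-5)*(-2*1/4)/28 = -(-5)*(-1)/(28*2) = -15/7*1/24 = -5/56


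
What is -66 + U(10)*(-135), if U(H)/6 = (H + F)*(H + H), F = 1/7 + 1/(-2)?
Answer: -1093962/7 ≈ -1.5628e+5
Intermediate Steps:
F = -5/14 (F = 1*(⅐) + 1*(-½) = ⅐ - ½ = -5/14 ≈ -0.35714)
U(H) = 12*H*(-5/14 + H) (U(H) = 6*((H - 5/14)*(H + H)) = 6*((-5/14 + H)*(2*H)) = 6*(2*H*(-5/14 + H)) = 12*H*(-5/14 + H))
-66 + U(10)*(-135) = -66 + ((6/7)*10*(-5 + 14*10))*(-135) = -66 + ((6/7)*10*(-5 + 140))*(-135) = -66 + ((6/7)*10*135)*(-135) = -66 + (8100/7)*(-135) = -66 - 1093500/7 = -1093962/7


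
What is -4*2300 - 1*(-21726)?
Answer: 12526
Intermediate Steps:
-4*2300 - 1*(-21726) = -9200 + 21726 = 12526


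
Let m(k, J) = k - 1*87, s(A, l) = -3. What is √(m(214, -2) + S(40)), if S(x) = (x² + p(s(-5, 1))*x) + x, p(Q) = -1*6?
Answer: √1527 ≈ 39.077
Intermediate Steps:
p(Q) = -6
m(k, J) = -87 + k (m(k, J) = k - 87 = -87 + k)
S(x) = x² - 5*x (S(x) = (x² - 6*x) + x = x² - 5*x)
√(m(214, -2) + S(40)) = √((-87 + 214) + 40*(-5 + 40)) = √(127 + 40*35) = √(127 + 1400) = √1527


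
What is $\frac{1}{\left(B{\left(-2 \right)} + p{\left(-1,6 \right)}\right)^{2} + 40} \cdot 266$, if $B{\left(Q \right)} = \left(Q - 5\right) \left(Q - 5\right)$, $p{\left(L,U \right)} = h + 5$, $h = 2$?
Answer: $\frac{133}{1588} \approx 0.083753$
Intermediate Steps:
$p{\left(L,U \right)} = 7$ ($p{\left(L,U \right)} = 2 + 5 = 7$)
$B{\left(Q \right)} = \left(-5 + Q\right)^{2}$ ($B{\left(Q \right)} = \left(-5 + Q\right) \left(-5 + Q\right) = \left(-5 + Q\right)^{2}$)
$\frac{1}{\left(B{\left(-2 \right)} + p{\left(-1,6 \right)}\right)^{2} + 40} \cdot 266 = \frac{1}{\left(\left(-5 - 2\right)^{2} + 7\right)^{2} + 40} \cdot 266 = \frac{1}{\left(\left(-7\right)^{2} + 7\right)^{2} + 40} \cdot 266 = \frac{1}{\left(49 + 7\right)^{2} + 40} \cdot 266 = \frac{1}{56^{2} + 40} \cdot 266 = \frac{1}{3136 + 40} \cdot 266 = \frac{1}{3176} \cdot 266 = \frac{133}{1588}$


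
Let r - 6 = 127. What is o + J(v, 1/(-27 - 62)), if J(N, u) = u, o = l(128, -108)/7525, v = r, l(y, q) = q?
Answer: -17137/669725 ≈ -0.025588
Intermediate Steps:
r = 133 (r = 6 + 127 = 133)
v = 133
o = -108/7525 ≈ -0.014352
o + J(v, 1/(-27 - 62)) = -108/7525 + 1/(-27 - 62) = -108/7525 + 1/(-89) = -108/7525 - 1/89 = -17137/669725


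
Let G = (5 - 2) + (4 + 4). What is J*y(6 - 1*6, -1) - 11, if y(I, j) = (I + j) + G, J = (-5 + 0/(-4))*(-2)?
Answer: 89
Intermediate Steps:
J = 10 (J = (-5 + 0*(-1/4))*(-2) = (-5 + 0)*(-2) = -5*(-2) = 10)
G = 11 (G = 3 + 8 = 11)
y(I, j) = 11 + I + j (y(I, j) = (I + j) + 11 = 11 + I + j)
J*y(6 - 1*6, -1) - 11 = 10*(11 + (6 - 1*6) - 1) - 11 = 10*(11 + (6 - 6) - 1) - 11 = 10*(11 + 0 - 1) - 11 = 10*10 - 11 = 100 - 11 = 89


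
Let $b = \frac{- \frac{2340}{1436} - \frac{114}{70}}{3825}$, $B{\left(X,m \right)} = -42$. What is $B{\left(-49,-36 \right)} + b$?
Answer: $- \frac{672869396}{16020375} \approx -42.001$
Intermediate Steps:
$b = - \frac{13646}{16020375}$ ($b = \left(\left(-2340\right) \frac{1}{1436} - \frac{57}{35}\right) \frac{1}{3825} = \left(- \frac{585}{359} - \frac{57}{35}\right) \frac{1}{3825} = \left(- \frac{40938}{12565}\right) \frac{1}{3825} = - \frac{13646}{16020375} \approx -0.00085179$)
$B{\left(-49,-36 \right)} + b = -42 - \frac{13646}{16020375} = - \frac{672869396}{16020375}$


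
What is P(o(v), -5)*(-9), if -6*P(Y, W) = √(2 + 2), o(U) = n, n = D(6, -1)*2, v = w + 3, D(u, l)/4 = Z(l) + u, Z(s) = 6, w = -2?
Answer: 3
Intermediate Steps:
D(u, l) = 24 + 4*u (D(u, l) = 4*(6 + u) = 24 + 4*u)
v = 1 (v = -2 + 3 = 1)
n = 96 (n = (24 + 4*6)*2 = (24 + 24)*2 = 48*2 = 96)
o(U) = 96
P(Y, W) = -⅓ (P(Y, W) = -√(2 + 2)/6 = -√4/6 = -⅙*2 = -⅓)
P(o(v), -5)*(-9) = -⅓*(-9) = 3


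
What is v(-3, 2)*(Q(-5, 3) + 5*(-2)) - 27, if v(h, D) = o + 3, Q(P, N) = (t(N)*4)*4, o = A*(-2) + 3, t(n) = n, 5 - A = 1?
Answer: -103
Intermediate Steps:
A = 4 (A = 5 - 1*1 = 5 - 1 = 4)
o = -5 (o = 4*(-2) + 3 = -8 + 3 = -5)
Q(P, N) = 16*N (Q(P, N) = (N*4)*4 = (4*N)*4 = 16*N)
v(h, D) = -2 (v(h, D) = -5 + 3 = -2)
v(-3, 2)*(Q(-5, 3) + 5*(-2)) - 27 = -2*(16*3 + 5*(-2)) - 27 = -2*(48 - 10) - 27 = -2*38 - 27 = -76 - 27 = -103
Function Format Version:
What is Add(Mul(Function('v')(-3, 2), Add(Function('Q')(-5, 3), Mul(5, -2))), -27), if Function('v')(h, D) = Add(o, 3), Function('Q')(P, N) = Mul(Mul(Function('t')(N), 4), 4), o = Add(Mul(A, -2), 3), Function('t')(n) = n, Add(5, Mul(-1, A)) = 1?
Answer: -103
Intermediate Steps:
A = 4 (A = Add(5, Mul(-1, 1)) = Add(5, -1) = 4)
o = -5 (o = Add(Mul(4, -2), 3) = Add(-8, 3) = -5)
Function('Q')(P, N) = Mul(16, N) (Function('Q')(P, N) = Mul(Mul(N, 4), 4) = Mul(Mul(4, N), 4) = Mul(16, N))
Function('v')(h, D) = -2 (Function('v')(h, D) = Add(-5, 3) = -2)
Add(Mul(Function('v')(-3, 2), Add(Function('Q')(-5, 3), Mul(5, -2))), -27) = Add(Mul(-2, Add(Mul(16, 3), Mul(5, -2))), -27) = Add(Mul(-2, Add(48, -10)), -27) = Add(Mul(-2, 38), -27) = Add(-76, -27) = -103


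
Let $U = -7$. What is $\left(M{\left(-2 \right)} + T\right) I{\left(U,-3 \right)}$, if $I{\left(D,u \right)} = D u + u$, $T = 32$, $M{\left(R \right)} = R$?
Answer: $540$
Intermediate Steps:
$I{\left(D,u \right)} = u + D u$
$\left(M{\left(-2 \right)} + T\right) I{\left(U,-3 \right)} = \left(-2 + 32\right) \left(- 3 \left(1 - 7\right)\right) = 30 \left(\left(-3\right) \left(-6\right)\right) = 30 \cdot 18 = 540$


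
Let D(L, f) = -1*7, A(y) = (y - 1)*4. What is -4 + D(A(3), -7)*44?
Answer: -312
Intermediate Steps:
A(y) = -4 + 4*y (A(y) = (-1 + y)*4 = -4 + 4*y)
D(L, f) = -7
-4 + D(A(3), -7)*44 = -4 - 7*44 = -4 - 308 = -312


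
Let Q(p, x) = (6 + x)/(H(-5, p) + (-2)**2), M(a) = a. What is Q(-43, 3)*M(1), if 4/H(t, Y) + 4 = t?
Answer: 81/32 ≈ 2.5313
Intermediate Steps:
H(t, Y) = 4/(-4 + t)
Q(p, x) = 27/16 + 9*x/32 (Q(p, x) = (6 + x)/(4/(-4 - 5) + (-2)**2) = (6 + x)/(4/(-9) + 4) = (6 + x)/(4*(-1/9) + 4) = (6 + x)/(-4/9 + 4) = (6 + x)/(32/9) = (6 + x)*(9/32) = 27/16 + 9*x/32)
Q(-43, 3)*M(1) = (27/16 + (9/32)*3)*1 = (27/16 + 27/32)*1 = (81/32)*1 = 81/32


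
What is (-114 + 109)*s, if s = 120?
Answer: -600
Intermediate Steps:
(-114 + 109)*s = (-114 + 109)*120 = -5*120 = -600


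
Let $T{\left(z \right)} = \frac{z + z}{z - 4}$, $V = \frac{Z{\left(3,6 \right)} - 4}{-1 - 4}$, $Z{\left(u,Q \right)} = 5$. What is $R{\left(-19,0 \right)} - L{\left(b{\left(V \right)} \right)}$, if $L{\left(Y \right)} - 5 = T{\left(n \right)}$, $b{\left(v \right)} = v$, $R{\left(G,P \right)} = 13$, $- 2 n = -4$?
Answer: $10$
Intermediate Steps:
$n = 2$ ($n = \left(- \frac{1}{2}\right) \left(-4\right) = 2$)
$V = - \frac{1}{5}$ ($V = \frac{5 - 4}{-1 - 4} = 1 \frac{1}{-5} = 1 \left(- \frac{1}{5}\right) = - \frac{1}{5} \approx -0.2$)
$T{\left(z \right)} = \frac{2 z}{-4 + z}$
$L{\left(Y \right)} = 3$ ($L{\left(Y \right)} = 5 + 2 \cdot 2 \frac{1}{-4 + 2} = 5 + 2 \cdot 2 \frac{1}{-2} = 5 + 2 \cdot 2 \left(- \frac{1}{2}\right) = 5 - 2 = 3$)
$R{\left(-19,0 \right)} - L{\left(b{\left(V \right)} \right)} = 13 - 3 = 10$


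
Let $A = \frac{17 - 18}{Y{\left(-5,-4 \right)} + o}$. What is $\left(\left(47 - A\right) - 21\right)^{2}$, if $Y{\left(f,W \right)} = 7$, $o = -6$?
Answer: $729$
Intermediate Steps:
$A = -1$ ($A = \frac{17 - 18}{7 - 6} = - 1^{-1} = \left(-1\right) 1 = -1$)
$\left(\left(47 - A\right) - 21\right)^{2} = \left(\left(47 - -1\right) - 21\right)^{2} = \left(\left(47 + 1\right) - 21\right)^{2} = \left(48 - 21\right)^{2} = 27^{2} = 729$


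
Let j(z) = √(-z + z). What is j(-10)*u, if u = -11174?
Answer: 0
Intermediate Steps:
j(z) = 0 (j(z) = √0 = 0)
j(-10)*u = 0*(-11174) = 0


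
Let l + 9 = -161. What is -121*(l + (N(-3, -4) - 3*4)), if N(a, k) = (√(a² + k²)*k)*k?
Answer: 12342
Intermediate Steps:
l = -170 (l = -9 - 161 = -170)
N(a, k) = k²*√(a² + k²) (N(a, k) = (k*√(a² + k²))*k = k²*√(a² + k²))
-121*(l + (N(-3, -4) - 3*4)) = -121*(-170 + ((-4)²*√((-3)² + (-4)²) - 3*4)) = -121*(-170 + (16*√(9 + 16) - 12)) = -121*(-170 + (16*√25 - 12)) = -121*(-170 + (16*5 - 12)) = -121*(-170 + (80 - 12)) = -121*(-170 + 68) = -121*(-102) = 12342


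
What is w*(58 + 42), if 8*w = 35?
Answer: 875/2 ≈ 437.50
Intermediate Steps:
w = 35/8 (w = (⅛)*35 = 35/8 ≈ 4.3750)
w*(58 + 42) = 35*(58 + 42)/8 = (35/8)*100 = 875/2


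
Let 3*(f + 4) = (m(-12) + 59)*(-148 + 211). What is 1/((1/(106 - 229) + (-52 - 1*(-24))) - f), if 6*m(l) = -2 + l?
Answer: -123/149323 ≈ -0.00082372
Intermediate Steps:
m(l) = -⅓ + l/6 (m(l) = (-2 + l)/6 = -⅓ + l/6)
f = 1186 (f = -4 + (((-⅓ + (⅙)*(-12)) + 59)*(-148 + 211))/3 = -4 + (((-⅓ - 2) + 59)*63)/3 = -4 + ((-7/3 + 59)*63)/3 = -4 + ((170/3)*63)/3 = -4 + (⅓)*3570 = -4 + 1190 = 1186)
1/((1/(106 - 229) + (-52 - 1*(-24))) - f) = 1/((1/(106 - 229) + (-52 - 1*(-24))) - 1*1186) = 1/((1/(-123) + (-52 + 24)) - 1186) = 1/((-1/123 - 28) - 1186) = 1/(-3445/123 - 1186) = 1/(-149323/123) = -123/149323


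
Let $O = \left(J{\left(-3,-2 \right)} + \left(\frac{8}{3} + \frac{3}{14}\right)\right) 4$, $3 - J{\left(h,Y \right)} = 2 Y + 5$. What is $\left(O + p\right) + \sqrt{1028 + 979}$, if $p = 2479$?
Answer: $\frac{52469}{21} + 3 \sqrt{223} \approx 2543.3$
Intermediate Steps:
$J{\left(h,Y \right)} = -2 - 2 Y$ ($J{\left(h,Y \right)} = 3 - \left(2 Y + 5\right) = 3 - \left(5 + 2 Y\right) = -2 - 2 Y$)
$O = \frac{410}{21}$ ($O = \left(\left(-2 - -4\right) + \left(\frac{8}{3} + \frac{3}{14}\right)\right) 4 = \left(\left(-2 + 4\right) + \left(8 \cdot \frac{1}{3} + 3 \cdot \frac{1}{14}\right)\right) 4 = \left(2 + \left(\frac{8}{3} + \frac{3}{14}\right)\right) 4 = \left(2 + \frac{121}{42}\right) 4 = \frac{205}{42} \cdot 4 = \frac{410}{21} \approx 19.524$)
$\left(O + p\right) + \sqrt{1028 + 979} = \left(\frac{410}{21} + 2479\right) + \sqrt{1028 + 979} = \frac{52469}{21} + \sqrt{2007} = \frac{52469}{21} + 3 \sqrt{223}$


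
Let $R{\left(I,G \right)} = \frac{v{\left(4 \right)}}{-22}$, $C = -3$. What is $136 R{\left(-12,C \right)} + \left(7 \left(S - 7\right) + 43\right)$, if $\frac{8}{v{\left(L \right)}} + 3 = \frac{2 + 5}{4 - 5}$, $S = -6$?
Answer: $- \frac{2368}{55} \approx -43.055$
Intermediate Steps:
$v{\left(L \right)} = - \frac{4}{5}$ ($v{\left(L \right)} = \frac{8}{-3 + \frac{2 + 5}{4 - 5}} = \frac{8}{-3 + \frac{7}{-1}} = \frac{8}{-3 + 7 \left(-1\right)} = \frac{8}{-3 - 7} = \frac{8}{-10} = 8 \left(- \frac{1}{10}\right) = - \frac{4}{5}$)
$R{\left(I,G \right)} = \frac{2}{55}$ ($R{\left(I,G \right)} = - \frac{4}{5 \left(-22\right)} = \left(- \frac{4}{5}\right) \left(- \frac{1}{22}\right) = \frac{2}{55}$)
$136 R{\left(-12,C \right)} + \left(7 \left(S - 7\right) + 43\right) = 136 \cdot \frac{2}{55} + \left(7 \left(-6 - 7\right) + 43\right) = \frac{272}{55} + \left(7 \left(-13\right) + 43\right) = \frac{272}{55} + \left(-91 + 43\right) = \frac{272}{55} - 48 = - \frac{2368}{55}$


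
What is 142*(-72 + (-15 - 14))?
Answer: -14342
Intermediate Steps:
142*(-72 + (-15 - 14)) = 142*(-72 - 29) = 142*(-101) = -14342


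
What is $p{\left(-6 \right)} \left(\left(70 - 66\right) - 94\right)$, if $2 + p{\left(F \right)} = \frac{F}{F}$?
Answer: $90$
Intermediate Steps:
$p{\left(F \right)} = -1$ ($p{\left(F \right)} = -2 + \frac{F}{F} = -2 + 1 = -1$)
$p{\left(-6 \right)} \left(\left(70 - 66\right) - 94\right) = - (\left(70 - 66\right) - 94) = - (4 - 94) = \left(-1\right) \left(-90\right) = 90$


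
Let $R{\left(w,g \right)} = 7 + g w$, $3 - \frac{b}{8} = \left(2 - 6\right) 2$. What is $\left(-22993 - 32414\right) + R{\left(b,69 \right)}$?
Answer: $-49328$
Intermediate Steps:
$b = 88$ ($b = 24 - 8 \left(2 - 6\right) 2 = 24 - 8 \left(\left(-4\right) 2\right) = 24 - -64 = 24 + 64 = 88$)
$\left(-22993 - 32414\right) + R{\left(b,69 \right)} = \left(-22993 - 32414\right) + \left(7 + 69 \cdot 88\right) = -55407 + \left(7 + 6072\right) = -55407 + 6079 = -49328$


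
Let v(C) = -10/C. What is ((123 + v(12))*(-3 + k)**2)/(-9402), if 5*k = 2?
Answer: -123877/1410300 ≈ -0.087837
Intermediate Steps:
k = 2/5 (k = (1/5)*2 = 2/5 ≈ 0.40000)
((123 + v(12))*(-3 + k)**2)/(-9402) = ((123 - 10/12)*(-3 + 2/5)**2)/(-9402) = ((123 - 10*1/12)*(-13/5)**2)*(-1/9402) = ((123 - 5/6)*(169/25))*(-1/9402) = ((733/6)*(169/25))*(-1/9402) = (123877/150)*(-1/9402) = -123877/1410300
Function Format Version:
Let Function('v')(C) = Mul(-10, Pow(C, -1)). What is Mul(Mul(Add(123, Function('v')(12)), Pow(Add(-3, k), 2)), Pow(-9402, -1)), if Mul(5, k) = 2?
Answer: Rational(-123877, 1410300) ≈ -0.087837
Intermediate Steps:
k = Rational(2, 5) (k = Mul(Rational(1, 5), 2) = Rational(2, 5) ≈ 0.40000)
Mul(Mul(Add(123, Function('v')(12)), Pow(Add(-3, k), 2)), Pow(-9402, -1)) = Mul(Mul(Add(123, Mul(-10, Pow(12, -1))), Pow(Add(-3, Rational(2, 5)), 2)), Pow(-9402, -1)) = Mul(Mul(Add(123, Mul(-10, Rational(1, 12))), Pow(Rational(-13, 5), 2)), Rational(-1, 9402)) = Mul(Mul(Add(123, Rational(-5, 6)), Rational(169, 25)), Rational(-1, 9402)) = Mul(Mul(Rational(733, 6), Rational(169, 25)), Rational(-1, 9402)) = Mul(Rational(123877, 150), Rational(-1, 9402)) = Rational(-123877, 1410300)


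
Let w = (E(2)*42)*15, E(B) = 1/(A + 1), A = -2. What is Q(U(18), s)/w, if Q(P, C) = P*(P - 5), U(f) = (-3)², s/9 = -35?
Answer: -2/35 ≈ -0.057143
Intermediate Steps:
s = -315 (s = 9*(-35) = -315)
U(f) = 9
E(B) = -1 (E(B) = 1/(-2 + 1) = 1/(-1) = -1)
Q(P, C) = P*(-5 + P)
w = -630 (w = -1*42*15 = -42*15 = -630)
Q(U(18), s)/w = (9*(-5 + 9))/(-630) = (9*4)*(-1/630) = 36*(-1/630) = -2/35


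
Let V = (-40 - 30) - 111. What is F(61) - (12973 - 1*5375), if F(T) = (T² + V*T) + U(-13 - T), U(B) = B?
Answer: -14992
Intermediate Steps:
V = -181 (V = -70 - 111 = -181)
F(T) = -13 + T² - 182*T (F(T) = (T² - 181*T) + (-13 - T) = -13 + T² - 182*T)
F(61) - (12973 - 1*5375) = (-13 + 61² - 182*61) - (12973 - 1*5375) = (-13 + 3721 - 11102) - (12973 - 5375) = -7394 - 1*7598 = -7394 - 7598 = -14992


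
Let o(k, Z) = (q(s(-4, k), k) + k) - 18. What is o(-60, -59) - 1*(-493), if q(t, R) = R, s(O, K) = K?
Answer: 355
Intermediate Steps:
o(k, Z) = -18 + 2*k (o(k, Z) = (k + k) - 18 = 2*k - 18 = -18 + 2*k)
o(-60, -59) - 1*(-493) = (-18 + 2*(-60)) - 1*(-493) = (-18 - 120) + 493 = -138 + 493 = 355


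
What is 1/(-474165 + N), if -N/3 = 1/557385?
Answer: -185795/88097486176 ≈ -2.1090e-6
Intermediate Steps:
N = -1/185795 (N = -3/557385 = -3*1/557385 = -1/185795 ≈ -5.3823e-6)
1/(-474165 + N) = 1/(-474165 - 1/185795) = 1/(-88097486176/185795) = -185795/88097486176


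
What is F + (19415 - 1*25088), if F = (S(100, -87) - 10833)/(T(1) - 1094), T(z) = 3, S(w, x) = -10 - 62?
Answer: -6178338/1091 ≈ -5663.0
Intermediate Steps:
S(w, x) = -72
F = 10905/1091 (F = (-72 - 10833)/(3 - 1094) = -10905/(-1091) = -10905*(-1/1091) = 10905/1091 ≈ 9.9954)
F + (19415 - 1*25088) = 10905/1091 + (19415 - 1*25088) = 10905/1091 + (19415 - 25088) = 10905/1091 - 5673 = -6178338/1091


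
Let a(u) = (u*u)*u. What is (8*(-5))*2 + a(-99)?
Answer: -970379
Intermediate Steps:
a(u) = u³ (a(u) = u²*u = u³)
(8*(-5))*2 + a(-99) = (8*(-5))*2 + (-99)³ = -40*2 - 970299 = -80 - 970299 = -970379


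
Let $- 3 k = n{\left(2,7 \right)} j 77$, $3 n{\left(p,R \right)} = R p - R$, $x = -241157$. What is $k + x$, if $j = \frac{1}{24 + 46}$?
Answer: $- \frac{21704207}{90} \approx -2.4116 \cdot 10^{5}$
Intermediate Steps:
$n{\left(p,R \right)} = - \frac{R}{3} + \frac{R p}{3}$ ($n{\left(p,R \right)} = \frac{R p - R}{3} = \frac{- R + R p}{3} = - \frac{R}{3} + \frac{R p}{3}$)
$j = \frac{1}{70} \approx 0.014286$
$k = - \frac{77}{90}$ ($k = - \frac{\frac{1}{3} \cdot 7 \left(-1 + 2\right) \frac{1}{70} \cdot 77}{3} = - \frac{\frac{1}{3} \cdot 7 \cdot 1 \cdot \frac{1}{70} \cdot 77}{3} = - \frac{\frac{7}{3} \cdot \frac{1}{70} \cdot 77}{3} = - \frac{\frac{1}{30} \cdot 77}{3} = \left(- \frac{1}{3}\right) \frac{77}{30} = - \frac{77}{90} \approx -0.85556$)
$k + x = - \frac{77}{90} - 241157 = - \frac{21704207}{90}$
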